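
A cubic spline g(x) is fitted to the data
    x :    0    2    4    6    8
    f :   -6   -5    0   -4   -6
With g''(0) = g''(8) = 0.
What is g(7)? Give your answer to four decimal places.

With M_i denoting the second derivative at x_i, h_i = 2, 2, 2, 2, and Δ_i = (y_(i+1) − y_i)/h_i = 1/2, 5/2, -2, -1:
  2·M_0 + 8·M_1 + 2·M_2 = 6(Δ_1 - Δ_0) = 12
  2·M_1 + 8·M_2 + 2·M_3 = 6(Δ_2 - Δ_1) = -27
  2·M_2 + 8·M_3 + 2·M_4 = 6(Δ_3 - Δ_2) = 6
Natural end conditions: M_0 = M_4 = 0.
Solving the tridiagonal system: M_0 = 0, M_1 = 21/8, M_2 = -9/2, M_3 = 15/8, M_4 = 0.
On [6, 8], g(x) = -4 - 9/4·(x - 6) + 15/16·(x - 6)² - 5/32·(x - 6)³.
With (x - 6) = 1: g(7) = -175/32.

-5.4688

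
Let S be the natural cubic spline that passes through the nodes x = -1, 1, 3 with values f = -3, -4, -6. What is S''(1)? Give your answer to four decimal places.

-0.3750

Write M_i for S''(x_i). With h_i = 2, 2 and divided differences Δ_i = -1/2, -1, the continuity of S' gives the tridiagonal system
  2·M_0 + 8·M_1 + 2·M_2 = 6(Δ_1 - Δ_0) = -3
Natural end conditions: M_0 = M_2 = 0.
Forward elimination and back-substitution give M_0 = 0, M_1 = -3/8, M_2 = 0.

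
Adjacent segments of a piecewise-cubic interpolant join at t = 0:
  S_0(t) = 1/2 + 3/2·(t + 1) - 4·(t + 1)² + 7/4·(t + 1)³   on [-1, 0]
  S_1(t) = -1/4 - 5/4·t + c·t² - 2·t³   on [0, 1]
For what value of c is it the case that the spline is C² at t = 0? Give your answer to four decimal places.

1.2500

S_0''(t) = -8 + 21/2·(t + 1), so S_0''(0) = 5/2. On the right, S_1''(0) = 2c, so c = 5/4.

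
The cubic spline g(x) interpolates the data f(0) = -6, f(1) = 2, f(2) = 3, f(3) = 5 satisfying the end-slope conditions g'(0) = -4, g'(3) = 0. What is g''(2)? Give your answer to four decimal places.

Put σ_i = g'' at the i-th knot. Here h = (1, 1, 1) and Δ = (8, 1, 2), so the interior equations h_(i-1)·σ_(i-1) + 2(h_(i-1)+h_i)·σ_i + h_i·σ_(i+1) = 6(Δ_i − Δ_(i-1)) read
  1·σ_0 + 4·σ_1 + 1·σ_2 = 6(Δ_1 - Δ_0) = -42
  1·σ_1 + 4·σ_2 + 1·σ_3 = 6(Δ_2 - Δ_1) = 6
Clamped end conditions give two more equations: 2h_0·σ_0 + h_0·σ_1 = 6(Δ_0 - g'(0)) = 72 and h_2·σ_2 + 2h_2·σ_3 = 6(g'(3) - Δ_2) = -12.
Hence σ_0 = 146/3, σ_1 = -76/3, σ_2 = 32/3, σ_3 = -34/3.

10.6667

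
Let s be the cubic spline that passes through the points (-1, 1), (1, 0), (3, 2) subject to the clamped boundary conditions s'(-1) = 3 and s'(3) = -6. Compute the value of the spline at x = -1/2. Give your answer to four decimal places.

Let M_i = s''(x_i). Step sizes h_i = 2, 2; slopes of the chords Δ_i = (y_(i+1) - y_i)/h_i = -1/2, 1.
  2·M_0 + 8·M_1 + 2·M_2 = 6(Δ_1 - Δ_0) = 9
Clamped end conditions give two more equations: 2h_0·M_0 + h_0·M_1 = 6(Δ_0 - s'(-1)) = -21 and h_1·M_1 + 2h_1·M_2 = 6(s'(3) - Δ_1) = -42.
Solving: M_0 = -69/8, M_1 = 27/4, M_2 = -111/8.
On [-1, 1], s(x) = 1 + 3·(x + 1) - 69/16·(x + 1)² + 41/32·(x + 1)³.
With (x + 1) = 1/2: s(-1/2) = 405/256.

1.5820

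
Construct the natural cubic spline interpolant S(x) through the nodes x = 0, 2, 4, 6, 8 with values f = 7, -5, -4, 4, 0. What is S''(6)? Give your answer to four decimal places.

-5.2232

Put m_i = S'' at the i-th knot. Here h = (2, 2, 2, 2) and Δ = (-6, 1/2, 4, -2), so the interior equations h_(i-1)·m_(i-1) + 2(h_(i-1)+h_i)·m_i + h_i·m_(i+1) = 6(Δ_i − Δ_(i-1)) read
  2·m_0 + 8·m_1 + 2·m_2 = 6(Δ_1 - Δ_0) = 39
  2·m_1 + 8·m_2 + 2·m_3 = 6(Δ_2 - Δ_1) = 21
  2·m_2 + 8·m_3 + 2·m_4 = 6(Δ_3 - Δ_2) = -36
Natural end conditions: m_0 = m_4 = 0.
Forward elimination and back-substitution give m_0 = 0, m_1 = 465/112, m_2 = 81/28, m_3 = -585/112, m_4 = 0.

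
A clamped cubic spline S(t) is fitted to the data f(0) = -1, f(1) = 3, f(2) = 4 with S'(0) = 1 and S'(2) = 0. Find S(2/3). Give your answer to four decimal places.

Write m_i for S''(x_i). With h_i = 1, 1 and divided differences Δ_i = 4, 1, the continuity of S' gives the tridiagonal system
  1·m_0 + 4·m_1 + 1·m_2 = 6(Δ_1 - Δ_0) = -18
Clamped end conditions give two more equations: 2h_0·m_0 + h_0·m_1 = 6(Δ_0 - S'(0)) = 18 and h_1·m_1 + 2h_1·m_2 = 6(S'(2) - Δ_1) = -6.
Solving the tridiagonal system: m_0 = 13, m_1 = -8, m_2 = 1.
On [0, 1], S(t) = -1 + 1·t + 13/2·t² - 7/2·t³.
With t = 2/3: S(2/3) = 41/27.

1.5185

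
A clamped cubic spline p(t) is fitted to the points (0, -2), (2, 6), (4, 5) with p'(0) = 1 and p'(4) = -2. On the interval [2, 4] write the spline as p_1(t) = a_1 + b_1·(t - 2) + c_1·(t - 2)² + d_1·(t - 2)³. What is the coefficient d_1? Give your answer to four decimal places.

0.4688

Put M_i = p'' at the i-th knot. Here h = (2, 2) and Δ = (4, -1/2), so the interior equations h_(i-1)·M_(i-1) + 2(h_(i-1)+h_i)·M_i + h_i·M_(i+1) = 6(Δ_i − Δ_(i-1)) read
  2·M_0 + 8·M_1 + 2·M_2 = 6(Δ_1 - Δ_0) = -27
Clamped end conditions give two more equations: 2h_0·M_0 + h_0·M_1 = 6(Δ_0 - p'(0)) = 18 and h_1·M_1 + 2h_1·M_2 = 6(p'(4) - Δ_1) = -9.
Hence M_0 = 57/8, M_1 = -21/4, M_2 = 3/8.
On [2, 4], with p_1(t) = a_1 + b_1·(t - 2) + c_1·(t - 2)² + d_1·(t - 2)³: c_1 = M_1/2 = -21/8, d_1 = (M_2 - M_1)/(6h_1) = 15/32, b_1 = Δ_1 - h_1(2M_1 + M_2)/6 = 23/8.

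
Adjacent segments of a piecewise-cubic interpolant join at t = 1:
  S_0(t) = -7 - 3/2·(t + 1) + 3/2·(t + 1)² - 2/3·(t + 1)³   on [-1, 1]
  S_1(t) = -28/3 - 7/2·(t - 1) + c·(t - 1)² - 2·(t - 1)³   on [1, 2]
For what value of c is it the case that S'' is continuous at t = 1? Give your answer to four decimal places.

S_0''(t) = 3 - 4·(t + 1), so S_0''(1) = -5. On the right, S_1''(1) = 2c, so c = -5/2.

-2.5000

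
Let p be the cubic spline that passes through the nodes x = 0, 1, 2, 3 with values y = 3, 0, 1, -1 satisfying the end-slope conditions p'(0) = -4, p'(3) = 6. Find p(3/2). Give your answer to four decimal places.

Let σ_i = p''(x_i). Step sizes h_i = 1, 1, 1; slopes of the chords Δ_i = (y_(i+1) - y_i)/h_i = -3, 1, -2.
  1·σ_0 + 4·σ_1 + 1·σ_2 = 6(Δ_1 - Δ_0) = 24
  1·σ_1 + 4·σ_2 + 1·σ_3 = 6(Δ_2 - Δ_1) = -18
Clamped end conditions give two more equations: 2h_0·σ_0 + h_0·σ_1 = 6(Δ_0 - p'(0)) = 6 and h_2·σ_2 + 2h_2·σ_3 = 6(p'(3) - Δ_2) = 48.
Hence σ_0 = -32/15, σ_1 = 154/15, σ_2 = -224/15, σ_3 = 472/15.
On [1, 2], p(x) = 0 + 1/15·(x - 1) + 77/15·(x - 1)² - 21/5·(x - 1)³.
With (x - 1) = 1/2: p(3/2) = 19/24.

0.7917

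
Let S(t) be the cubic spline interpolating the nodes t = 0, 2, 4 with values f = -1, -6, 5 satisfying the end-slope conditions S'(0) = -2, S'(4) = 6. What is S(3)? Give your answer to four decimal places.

-1.6875

Write m_i for S''(x_i). With h_i = 2, 2 and divided differences Δ_i = -5/2, 11/2, the continuity of S' gives the tridiagonal system
  2·m_0 + 8·m_1 + 2·m_2 = 6(Δ_1 - Δ_0) = 48
Clamped end conditions give two more equations: 2h_0·m_0 + h_0·m_1 = 6(Δ_0 - S'(0)) = -3 and h_1·m_1 + 2h_1·m_2 = 6(S'(4) - Δ_1) = 3.
Solving: m_0 = -19/4, m_1 = 8, m_2 = -13/4.
On [2, 4], S(t) = -6 + 5/4·(t - 2) + 4·(t - 2)² - 15/16·(t - 2)³.
With (t - 2) = 1: S(3) = -27/16.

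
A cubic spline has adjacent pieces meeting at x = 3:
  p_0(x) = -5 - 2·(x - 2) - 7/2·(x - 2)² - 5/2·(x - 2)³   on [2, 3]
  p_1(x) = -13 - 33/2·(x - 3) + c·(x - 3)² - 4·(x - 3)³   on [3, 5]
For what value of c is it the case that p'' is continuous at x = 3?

p_0''(x) = -7 - 15·(x - 2), so p_0''(3) = -22. On the right, p_1''(3) = 2c, so c = -11.

-11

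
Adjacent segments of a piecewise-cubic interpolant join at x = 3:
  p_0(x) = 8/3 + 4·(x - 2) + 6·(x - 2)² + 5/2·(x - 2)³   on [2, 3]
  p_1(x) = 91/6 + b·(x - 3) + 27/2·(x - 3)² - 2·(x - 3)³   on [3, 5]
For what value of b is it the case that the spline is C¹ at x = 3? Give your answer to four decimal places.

p_0'(x) = 4 + 12·(x - 2) + 15/2·(x - 2)², so p_0'(3) = 47/2. On the right, p_1'(3) = b, so b = 47/2.

23.5000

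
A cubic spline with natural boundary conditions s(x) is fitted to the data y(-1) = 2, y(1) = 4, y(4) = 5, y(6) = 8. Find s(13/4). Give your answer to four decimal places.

4.5422

With m_i denoting the second derivative at x_i, h_i = 2, 3, 2, and Δ_i = (y_(i+1) − y_i)/h_i = 1, 1/3, 3/2:
  2·m_0 + 10·m_1 + 3·m_2 = 6(Δ_1 - Δ_0) = -4
  3·m_1 + 10·m_2 + 2·m_3 = 6(Δ_2 - Δ_1) = 7
Natural end conditions: m_0 = m_3 = 0.
Forward elimination and back-substitution give m_0 = 0, m_1 = -61/91, m_2 = 82/91, m_3 = 0.
On [1, 4], s(x) = 4 + 151/273·(x - 1) - 61/182·(x - 1)² + 11/126·(x - 1)³.
With (x - 1) = 9/4: s(13/4) = 52907/11648.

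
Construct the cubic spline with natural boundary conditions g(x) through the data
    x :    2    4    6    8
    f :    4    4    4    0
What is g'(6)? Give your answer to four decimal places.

-0.9333

Let M_i = g''(x_i). Step sizes h_i = 2, 2, 2; slopes of the chords Δ_i = (y_(i+1) - y_i)/h_i = 0, 0, -2.
  2·M_0 + 8·M_1 + 2·M_2 = 6(Δ_1 - Δ_0) = 0
  2·M_1 + 8·M_2 + 2·M_3 = 6(Δ_2 - Δ_1) = -12
Natural end conditions: M_0 = M_3 = 0.
Hence M_0 = 0, M_1 = 2/5, M_2 = -8/5, M_3 = 0.
On [6, 8], g'(x) = b_2 + 2c_2·(x - 6) + 3d_2·(x - 6)² with b_2 = Δ_2 - h_2(2M_2 + M_3)/6 = -14/15, c_2 = M_2/2 = -4/5, d_2 = (M_3 - M_2)/(6h_2) = 2/15. So g'(6) = -14/15.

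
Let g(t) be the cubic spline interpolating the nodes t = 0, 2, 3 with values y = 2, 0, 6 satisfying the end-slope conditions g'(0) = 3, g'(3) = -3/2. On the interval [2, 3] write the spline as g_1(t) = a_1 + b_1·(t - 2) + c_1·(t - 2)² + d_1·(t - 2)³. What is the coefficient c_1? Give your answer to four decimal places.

Let M_i = g''(x_i). Step sizes h_i = 2, 1; slopes of the chords Δ_i = (y_(i+1) - y_i)/h_i = -1, 6.
  2·M_0 + 6·M_1 + 1·M_2 = 6(Δ_1 - Δ_0) = 42
Clamped end conditions give two more equations: 2h_0·M_0 + h_0·M_1 = 6(Δ_0 - g'(0)) = -24 and h_1·M_1 + 2h_1·M_2 = 6(g'(3) - Δ_1) = -45.
Solving: M_0 = -29/2, M_1 = 17, M_2 = -31.
On [2, 3], with g_1(t) = a_1 + b_1·(t - 2) + c_1·(t - 2)² + d_1·(t - 2)³: c_1 = M_1/2 = 17/2, d_1 = (M_2 - M_1)/(6h_1) = -8, b_1 = Δ_1 - h_1(2M_1 + M_2)/6 = 11/2.

8.5000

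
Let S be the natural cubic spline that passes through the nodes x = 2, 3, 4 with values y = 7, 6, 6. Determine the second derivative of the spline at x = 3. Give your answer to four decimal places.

1.5000

Write m_i for S''(x_i). With h_i = 1, 1 and divided differences Δ_i = -1, 0, the continuity of S' gives the tridiagonal system
  1·m_0 + 4·m_1 + 1·m_2 = 6(Δ_1 - Δ_0) = 6
Natural end conditions: m_0 = m_2 = 0.
Solving the tridiagonal system: m_0 = 0, m_1 = 3/2, m_2 = 0.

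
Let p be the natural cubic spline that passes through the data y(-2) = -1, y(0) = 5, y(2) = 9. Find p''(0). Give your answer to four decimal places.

With m_i denoting the second derivative at x_i, h_i = 2, 2, and Δ_i = (y_(i+1) − y_i)/h_i = 3, 2:
  2·m_0 + 8·m_1 + 2·m_2 = 6(Δ_1 - Δ_0) = -6
Natural end conditions: m_0 = m_2 = 0.
Solving the tridiagonal system: m_0 = 0, m_1 = -3/4, m_2 = 0.

-0.7500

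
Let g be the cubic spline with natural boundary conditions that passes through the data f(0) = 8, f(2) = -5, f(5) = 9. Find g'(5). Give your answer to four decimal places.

Let M_i = g''(x_i). Step sizes h_i = 2, 3; slopes of the chords Δ_i = (y_(i+1) - y_i)/h_i = -13/2, 14/3.
  2·M_0 + 10·M_1 + 3·M_2 = 6(Δ_1 - Δ_0) = 67
Natural end conditions: M_0 = M_2 = 0.
Forward elimination and back-substitution give M_0 = 0, M_1 = 67/10, M_2 = 0.
On [2, 5], g'(x) = b_1 + 2c_1·(x - 2) + 3d_1·(x - 2)² with b_1 = Δ_1 - h_1(2M_1 + M_2)/6 = -61/30, c_1 = M_1/2 = 67/20, d_1 = (M_2 - M_1)/(6h_1) = -67/180. So g'(5) = 481/60.

8.0167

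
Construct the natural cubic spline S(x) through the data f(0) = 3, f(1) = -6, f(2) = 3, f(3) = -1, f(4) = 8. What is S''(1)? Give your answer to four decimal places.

35.8929

Write M_i for S''(x_i). With h_i = 1, 1, 1, 1 and divided differences Δ_i = -9, 9, -4, 9, the continuity of S' gives the tridiagonal system
  1·M_0 + 4·M_1 + 1·M_2 = 6(Δ_1 - Δ_0) = 108
  1·M_1 + 4·M_2 + 1·M_3 = 6(Δ_2 - Δ_1) = -78
  1·M_2 + 4·M_3 + 1·M_4 = 6(Δ_3 - Δ_2) = 78
Natural end conditions: M_0 = M_4 = 0.
Solving: M_0 = 0, M_1 = 1005/28, M_2 = -249/7, M_3 = 795/28, M_4 = 0.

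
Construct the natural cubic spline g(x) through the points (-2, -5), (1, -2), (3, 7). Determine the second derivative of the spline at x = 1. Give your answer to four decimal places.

2.1000

With m_i denoting the second derivative at x_i, h_i = 3, 2, and Δ_i = (y_(i+1) − y_i)/h_i = 1, 9/2:
  3·m_0 + 10·m_1 + 2·m_2 = 6(Δ_1 - Δ_0) = 21
Natural end conditions: m_0 = m_2 = 0.
Solving the tridiagonal system: m_0 = 0, m_1 = 21/10, m_2 = 0.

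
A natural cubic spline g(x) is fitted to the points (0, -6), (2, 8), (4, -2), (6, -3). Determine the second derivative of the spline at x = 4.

Write σ_i for g''(x_i). With h_i = 2, 2, 2 and divided differences Δ_i = 7, -5, -1/2, the continuity of g' gives the tridiagonal system
  2·σ_0 + 8·σ_1 + 2·σ_2 = 6(Δ_1 - Δ_0) = -72
  2·σ_1 + 8·σ_2 + 2·σ_3 = 6(Δ_2 - Δ_1) = 27
Natural end conditions: σ_0 = σ_3 = 0.
Hence σ_0 = 0, σ_1 = -21/2, σ_2 = 6, σ_3 = 0.

6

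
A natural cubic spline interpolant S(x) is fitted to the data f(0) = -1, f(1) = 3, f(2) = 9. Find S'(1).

Put M_i = S'' at the i-th knot. Here h = (1, 1) and Δ = (4, 6), so the interior equations h_(i-1)·M_(i-1) + 2(h_(i-1)+h_i)·M_i + h_i·M_(i+1) = 6(Δ_i − Δ_(i-1)) read
  1·M_0 + 4·M_1 + 1·M_2 = 6(Δ_1 - Δ_0) = 12
Natural end conditions: M_0 = M_2 = 0.
Solving: M_0 = 0, M_1 = 3, M_2 = 0.
On [1, 2], S'(x) = b_1 + 2c_1·(x - 1) + 3d_1·(x - 1)² with b_1 = Δ_1 - h_1(2M_1 + M_2)/6 = 5, c_1 = M_1/2 = 3/2, d_1 = (M_2 - M_1)/(6h_1) = -1/2. So S'(1) = 5.

5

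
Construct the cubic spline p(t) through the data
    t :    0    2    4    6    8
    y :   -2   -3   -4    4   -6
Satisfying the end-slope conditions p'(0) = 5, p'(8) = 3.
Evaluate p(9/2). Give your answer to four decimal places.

-1.3906

With m_i denoting the second derivative at x_i, h_i = 2, 2, 2, 2, and Δ_i = (y_(i+1) − y_i)/h_i = -1/2, -1/2, 4, -5:
  2·m_0 + 8·m_1 + 2·m_2 = 6(Δ_1 - Δ_0) = 0
  2·m_1 + 8·m_2 + 2·m_3 = 6(Δ_2 - Δ_1) = 27
  2·m_2 + 8·m_3 + 2·m_4 = 6(Δ_3 - Δ_2) = -54
Clamped end conditions give two more equations: 2h_0·m_0 + h_0·m_1 = 6(Δ_0 - p'(0)) = -33 and h_3·m_3 + 2h_3·m_4 = 6(p'(8) - Δ_3) = 48.
Solving the tridiagonal system: m_0 = -17/2, m_1 = 1/2, m_2 = 13/2, m_3 = -13, m_4 = 37/2.
On [4, 6], p(t) = -4 + 4·(t - 4) + 13/4·(t - 4)² - 13/8·(t - 4)³.
With (t - 4) = 1/2: p(9/2) = -89/64.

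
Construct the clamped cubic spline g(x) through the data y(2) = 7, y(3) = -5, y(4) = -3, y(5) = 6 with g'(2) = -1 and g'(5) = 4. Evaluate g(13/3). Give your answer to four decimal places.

With m_i denoting the second derivative at x_i, h_i = 1, 1, 1, and Δ_i = (y_(i+1) − y_i)/h_i = -12, 2, 9:
  1·m_0 + 4·m_1 + 1·m_2 = 6(Δ_1 - Δ_0) = 84
  1·m_1 + 4·m_2 + 1·m_3 = 6(Δ_2 - Δ_1) = 42
Clamped end conditions give two more equations: 2h_0·m_0 + h_0·m_1 = 6(Δ_0 - g'(2)) = -66 and h_2·m_2 + 2h_2·m_3 = 6(g'(5) - Δ_2) = -30.
Solving the tridiagonal system: m_0 = -146/3, m_1 = 94/3, m_2 = 22/3, m_3 = -56/3.
On [4, 5], g(x) = -3 + 29/3·(x - 4) + 11/3·(x - 4)² - 13/3·(x - 4)³.
With (x - 4) = 1/3: g(13/3) = 38/81.

0.4691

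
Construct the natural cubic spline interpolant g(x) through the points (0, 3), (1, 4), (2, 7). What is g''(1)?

3

With M_i denoting the second derivative at x_i, h_i = 1, 1, and Δ_i = (y_(i+1) − y_i)/h_i = 1, 3:
  1·M_0 + 4·M_1 + 1·M_2 = 6(Δ_1 - Δ_0) = 12
Natural end conditions: M_0 = M_2 = 0.
Solving: M_0 = 0, M_1 = 3, M_2 = 0.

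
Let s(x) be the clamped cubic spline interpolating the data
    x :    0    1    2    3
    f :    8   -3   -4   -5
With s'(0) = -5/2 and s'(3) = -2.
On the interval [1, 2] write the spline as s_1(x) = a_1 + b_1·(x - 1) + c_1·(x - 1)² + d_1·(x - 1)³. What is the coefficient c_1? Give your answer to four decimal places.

13.1667

Write σ_i for s''(x_i). With h_i = 1, 1, 1 and divided differences Δ_i = -11, -1, -1, the continuity of s' gives the tridiagonal system
  1·σ_0 + 4·σ_1 + 1·σ_2 = 6(Δ_1 - Δ_0) = 60
  1·σ_1 + 4·σ_2 + 1·σ_3 = 6(Δ_2 - Δ_1) = 0
Clamped end conditions give two more equations: 2h_0·σ_0 + h_0·σ_1 = 6(Δ_0 - s'(0)) = -51 and h_2·σ_2 + 2h_2·σ_3 = 6(s'(3) - Δ_2) = -6.
Forward elimination and back-substitution give σ_0 = -116/3, σ_1 = 79/3, σ_2 = -20/3, σ_3 = 1/3.
On [1, 2], with s_1(x) = a_1 + b_1·(x - 1) + c_1·(x - 1)² + d_1·(x - 1)³: c_1 = σ_1/2 = 79/6, d_1 = (σ_2 - σ_1)/(6h_1) = -11/2, b_1 = Δ_1 - h_1(2σ_1 + σ_2)/6 = -26/3.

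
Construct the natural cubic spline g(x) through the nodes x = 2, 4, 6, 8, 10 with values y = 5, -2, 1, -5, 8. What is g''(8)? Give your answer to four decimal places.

8.8661

Put M_i = g'' at the i-th knot. Here h = (2, 2, 2, 2) and Δ = (-7/2, 3/2, -3, 13/2), so the interior equations h_(i-1)·M_(i-1) + 2(h_(i-1)+h_i)·M_i + h_i·M_(i+1) = 6(Δ_i − Δ_(i-1)) read
  2·M_0 + 8·M_1 + 2·M_2 = 6(Δ_1 - Δ_0) = 30
  2·M_1 + 8·M_2 + 2·M_3 = 6(Δ_2 - Δ_1) = -27
  2·M_2 + 8·M_3 + 2·M_4 = 6(Δ_3 - Δ_2) = 57
Natural end conditions: M_0 = M_4 = 0.
Solving: M_0 = 0, M_1 = 615/112, M_2 = -195/28, M_3 = 993/112, M_4 = 0.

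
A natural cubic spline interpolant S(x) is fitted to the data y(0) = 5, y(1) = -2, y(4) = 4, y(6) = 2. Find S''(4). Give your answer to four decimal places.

-4.3099

Write M_i for S''(x_i). With h_i = 1, 3, 2 and divided differences Δ_i = -7, 2, -1, the continuity of S' gives the tridiagonal system
  1·M_0 + 8·M_1 + 3·M_2 = 6(Δ_1 - Δ_0) = 54
  3·M_1 + 10·M_2 + 2·M_3 = 6(Δ_2 - Δ_1) = -18
Natural end conditions: M_0 = M_3 = 0.
Forward elimination and back-substitution give M_0 = 0, M_1 = 594/71, M_2 = -306/71, M_3 = 0.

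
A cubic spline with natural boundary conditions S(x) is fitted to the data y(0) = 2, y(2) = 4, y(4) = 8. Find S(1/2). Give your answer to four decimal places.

Put M_i = S'' at the i-th knot. Here h = (2, 2) and Δ = (1, 2), so the interior equations h_(i-1)·M_(i-1) + 2(h_(i-1)+h_i)·M_i + h_i·M_(i+1) = 6(Δ_i − Δ_(i-1)) read
  2·M_0 + 8·M_1 + 2·M_2 = 6(Δ_1 - Δ_0) = 6
Natural end conditions: M_0 = M_2 = 0.
Solving the tridiagonal system: M_0 = 0, M_1 = 3/4, M_2 = 0.
On [0, 2], S(x) = 2 + 3/4·x + 0·x² + 1/16·x³.
With x = 1/2: S(1/2) = 305/128.

2.3828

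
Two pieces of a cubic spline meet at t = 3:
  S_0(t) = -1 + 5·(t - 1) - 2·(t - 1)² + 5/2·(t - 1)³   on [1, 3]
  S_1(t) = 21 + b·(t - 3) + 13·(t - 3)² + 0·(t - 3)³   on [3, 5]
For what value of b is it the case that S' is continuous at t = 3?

27

S_0'(t) = 5 - 4·(t - 1) + 15/2·(t - 1)², so S_0'(3) = 27. On the right, S_1'(3) = b, so b = 27.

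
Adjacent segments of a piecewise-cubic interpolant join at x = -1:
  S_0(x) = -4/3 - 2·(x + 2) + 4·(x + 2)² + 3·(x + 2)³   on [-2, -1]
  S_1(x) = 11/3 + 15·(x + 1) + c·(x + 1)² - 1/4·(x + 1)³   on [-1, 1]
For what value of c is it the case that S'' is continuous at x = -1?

S_0''(x) = 8 + 18·(x + 2), so S_0''(-1) = 26. On the right, S_1''(-1) = 2c, so c = 13.

13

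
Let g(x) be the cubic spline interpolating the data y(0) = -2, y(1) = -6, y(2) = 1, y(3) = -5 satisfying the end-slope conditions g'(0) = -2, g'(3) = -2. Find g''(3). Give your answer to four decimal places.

Let m_i = g''(x_i). Step sizes h_i = 1, 1, 1; slopes of the chords Δ_i = (y_(i+1) - y_i)/h_i = -4, 7, -6.
  1·m_0 + 4·m_1 + 1·m_2 = 6(Δ_1 - Δ_0) = 66
  1·m_1 + 4·m_2 + 1·m_3 = 6(Δ_2 - Δ_1) = -78
Clamped end conditions give two more equations: 2h_0·m_0 + h_0·m_1 = 6(Δ_0 - g'(0)) = -12 and h_2·m_2 + 2h_2·m_3 = 6(g'(3) - Δ_2) = 24.
Hence m_0 = -106/5, m_1 = 152/5, m_2 = -172/5, m_3 = 146/5.

29.2000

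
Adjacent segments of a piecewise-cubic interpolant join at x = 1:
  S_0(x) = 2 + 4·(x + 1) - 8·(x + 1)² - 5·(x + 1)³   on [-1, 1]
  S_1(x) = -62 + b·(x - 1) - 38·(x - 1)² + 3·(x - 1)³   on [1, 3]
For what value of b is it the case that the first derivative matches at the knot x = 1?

S_0'(x) = 4 - 16·(x + 1) - 15·(x + 1)², so S_0'(1) = -88. On the right, S_1'(1) = b, so b = -88.

-88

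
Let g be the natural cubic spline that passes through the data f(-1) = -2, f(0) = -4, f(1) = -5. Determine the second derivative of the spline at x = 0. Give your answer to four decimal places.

1.5000

Put M_i = g'' at the i-th knot. Here h = (1, 1) and Δ = (-2, -1), so the interior equations h_(i-1)·M_(i-1) + 2(h_(i-1)+h_i)·M_i + h_i·M_(i+1) = 6(Δ_i − Δ_(i-1)) read
  1·M_0 + 4·M_1 + 1·M_2 = 6(Δ_1 - Δ_0) = 6
Natural end conditions: M_0 = M_2 = 0.
Forward elimination and back-substitution give M_0 = 0, M_1 = 3/2, M_2 = 0.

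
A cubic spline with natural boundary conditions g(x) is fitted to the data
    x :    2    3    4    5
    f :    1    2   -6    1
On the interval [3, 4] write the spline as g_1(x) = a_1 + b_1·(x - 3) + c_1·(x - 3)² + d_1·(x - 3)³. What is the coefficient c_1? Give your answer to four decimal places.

-10.2000

Let M_i = g''(x_i). Step sizes h_i = 1, 1, 1; slopes of the chords Δ_i = (y_(i+1) - y_i)/h_i = 1, -8, 7.
  1·M_0 + 4·M_1 + 1·M_2 = 6(Δ_1 - Δ_0) = -54
  1·M_1 + 4·M_2 + 1·M_3 = 6(Δ_2 - Δ_1) = 90
Natural end conditions: M_0 = M_3 = 0.
Hence M_0 = 0, M_1 = -102/5, M_2 = 138/5, M_3 = 0.
On [3, 4], with g_1(x) = a_1 + b_1·(x - 3) + c_1·(x - 3)² + d_1·(x - 3)³: c_1 = M_1/2 = -51/5, d_1 = (M_2 - M_1)/(6h_1) = 8, b_1 = Δ_1 - h_1(2M_1 + M_2)/6 = -29/5.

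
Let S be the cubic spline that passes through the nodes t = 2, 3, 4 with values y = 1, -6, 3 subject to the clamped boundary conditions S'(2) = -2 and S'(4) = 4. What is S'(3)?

Write m_i for S''(x_i). With h_i = 1, 1 and divided differences Δ_i = -7, 9, the continuity of S' gives the tridiagonal system
  1·m_0 + 4·m_1 + 1·m_2 = 6(Δ_1 - Δ_0) = 96
Clamped end conditions give two more equations: 2h_0·m_0 + h_0·m_1 = 6(Δ_0 - S'(2)) = -30 and h_1·m_1 + 2h_1·m_2 = 6(S'(4) - Δ_1) = -30.
Solving the tridiagonal system: m_0 = -36, m_1 = 42, m_2 = -36.
On [3, 4], S'(t) = b_1 + 2c_1·(t - 3) + 3d_1·(t - 3)² with b_1 = Δ_1 - h_1(2m_1 + m_2)/6 = 1, c_1 = m_1/2 = 21, d_1 = (m_2 - m_1)/(6h_1) = -13. So S'(3) = 1.

1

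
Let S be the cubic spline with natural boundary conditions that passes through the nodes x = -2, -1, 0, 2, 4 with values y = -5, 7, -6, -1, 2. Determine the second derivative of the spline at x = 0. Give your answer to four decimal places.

25.1429

Write M_i for S''(x_i). With h_i = 1, 1, 2, 2 and divided differences Δ_i = 12, -13, 5/2, 3/2, the continuity of S' gives the tridiagonal system
  1·M_0 + 4·M_1 + 1·M_2 = 6(Δ_1 - Δ_0) = -150
  1·M_1 + 6·M_2 + 2·M_3 = 6(Δ_2 - Δ_1) = 93
  2·M_2 + 8·M_3 + 2·M_4 = 6(Δ_3 - Δ_2) = -6
Natural end conditions: M_0 = M_4 = 0.
Forward elimination and back-substitution give M_0 = 0, M_1 = -613/14, M_2 = 176/7, M_3 = -197/28, M_4 = 0.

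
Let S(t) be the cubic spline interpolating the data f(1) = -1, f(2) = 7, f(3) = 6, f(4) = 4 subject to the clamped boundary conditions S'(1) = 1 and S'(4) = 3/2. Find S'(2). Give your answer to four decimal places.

6.0333

Put σ_i = S'' at the i-th knot. Here h = (1, 1, 1) and Δ = (8, -1, -2), so the interior equations h_(i-1)·σ_(i-1) + 2(h_(i-1)+h_i)·σ_i + h_i·σ_(i+1) = 6(Δ_i − Δ_(i-1)) read
  1·σ_0 + 4·σ_1 + 1·σ_2 = 6(Δ_1 - Δ_0) = -54
  1·σ_1 + 4·σ_2 + 1·σ_3 = 6(Δ_2 - Δ_1) = -6
Clamped end conditions give two more equations: 2h_0·σ_0 + h_0·σ_1 = 6(Δ_0 - S'(1)) = 42 and h_2·σ_2 + 2h_2·σ_3 = 6(S'(4) - Δ_2) = 21.
Forward elimination and back-substitution give σ_0 = 479/15, σ_1 = -328/15, σ_2 = 23/15, σ_3 = 146/15.
On [2, 3], S'(t) = b_1 + 2c_1·(t - 2) + 3d_1·(t - 2)² with b_1 = Δ_1 - h_1(2σ_1 + σ_2)/6 = 181/30, c_1 = σ_1/2 = -164/15, d_1 = (σ_2 - σ_1)/(6h_1) = 39/10. So S'(2) = 181/30.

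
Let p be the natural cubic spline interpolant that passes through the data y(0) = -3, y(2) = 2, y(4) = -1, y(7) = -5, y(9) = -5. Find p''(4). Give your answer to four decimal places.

Put m_i = p'' at the i-th knot. Here h = (2, 2, 3, 2) and Δ = (5/2, -3/2, -4/3, 0), so the interior equations h_(i-1)·m_(i-1) + 2(h_(i-1)+h_i)·m_i + h_i·m_(i+1) = 6(Δ_i − Δ_(i-1)) read
  2·m_0 + 8·m_1 + 2·m_2 = 6(Δ_1 - Δ_0) = -24
  2·m_1 + 10·m_2 + 3·m_3 = 6(Δ_2 - Δ_1) = 1
  3·m_2 + 10·m_3 + 2·m_4 = 6(Δ_3 - Δ_2) = 8
Natural end conditions: m_0 = m_4 = 0.
Forward elimination and back-substitution give m_0 = 0, m_1 = -539/172, m_2 = 23/43, m_3 = 55/86, m_4 = 0.

0.5349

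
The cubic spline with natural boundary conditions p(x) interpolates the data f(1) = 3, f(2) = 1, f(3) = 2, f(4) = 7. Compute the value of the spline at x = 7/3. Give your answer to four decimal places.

0.8790

Put M_i = p'' at the i-th knot. Here h = (1, 1, 1) and Δ = (-2, 1, 5), so the interior equations h_(i-1)·M_(i-1) + 2(h_(i-1)+h_i)·M_i + h_i·M_(i+1) = 6(Δ_i − Δ_(i-1)) read
  1·M_0 + 4·M_1 + 1·M_2 = 6(Δ_1 - Δ_0) = 18
  1·M_1 + 4·M_2 + 1·M_3 = 6(Δ_2 - Δ_1) = 24
Natural end conditions: M_0 = M_3 = 0.
Solving: M_0 = 0, M_1 = 16/5, M_2 = 26/5, M_3 = 0.
On [2, 3], p(x) = 1 - 14/15·(x - 2) + 8/5·(x - 2)² + 1/3·(x - 2)³.
With (x - 2) = 1/3: p(7/3) = 356/405.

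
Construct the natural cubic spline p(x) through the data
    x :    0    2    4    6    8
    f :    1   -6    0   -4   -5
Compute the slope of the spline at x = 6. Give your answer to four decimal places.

With M_i denoting the second derivative at x_i, h_i = 2, 2, 2, 2, and Δ_i = (y_(i+1) − y_i)/h_i = -7/2, 3, -2, -1/2:
  2·M_0 + 8·M_1 + 2·M_2 = 6(Δ_1 - Δ_0) = 39
  2·M_1 + 8·M_2 + 2·M_3 = 6(Δ_2 - Δ_1) = -30
  2·M_2 + 8·M_3 + 2·M_4 = 6(Δ_3 - Δ_2) = 9
Natural end conditions: M_0 = M_4 = 0.
Solving: M_0 = 0, M_1 = 51/8, M_2 = -6, M_3 = 21/8, M_4 = 0.
On [6, 8], p'(x) = b_3 + 2c_3·(x - 6) + 3d_3·(x - 6)² with b_3 = Δ_3 - h_3(2M_3 + M_4)/6 = -9/4, c_3 = M_3/2 = 21/16, d_3 = (M_4 - M_3)/(6h_3) = -7/32. So p'(6) = -9/4.

-2.2500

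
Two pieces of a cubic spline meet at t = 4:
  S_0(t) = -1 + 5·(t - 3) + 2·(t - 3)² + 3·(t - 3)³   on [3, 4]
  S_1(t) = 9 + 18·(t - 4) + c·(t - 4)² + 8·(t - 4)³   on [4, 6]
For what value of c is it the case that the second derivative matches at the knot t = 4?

S_0''(t) = 4 + 18·(t - 3), so S_0''(4) = 22. On the right, S_1''(4) = 2c, so c = 11.

11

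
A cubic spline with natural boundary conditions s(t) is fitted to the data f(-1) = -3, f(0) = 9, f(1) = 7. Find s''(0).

Write M_i for s''(x_i). With h_i = 1, 1 and divided differences Δ_i = 12, -2, the continuity of s' gives the tridiagonal system
  1·M_0 + 4·M_1 + 1·M_2 = 6(Δ_1 - Δ_0) = -84
Natural end conditions: M_0 = M_2 = 0.
Solving: M_0 = 0, M_1 = -21, M_2 = 0.

-21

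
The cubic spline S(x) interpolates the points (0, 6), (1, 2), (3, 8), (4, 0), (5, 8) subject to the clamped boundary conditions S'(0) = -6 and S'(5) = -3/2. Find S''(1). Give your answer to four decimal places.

14.9063

Write M_i for S''(x_i). With h_i = 1, 2, 1, 1 and divided differences Δ_i = -4, 3, -8, 8, the continuity of S' gives the tridiagonal system
  1·M_0 + 6·M_1 + 2·M_2 = 6(Δ_1 - Δ_0) = 42
  2·M_1 + 6·M_2 + 1·M_3 = 6(Δ_2 - Δ_1) = -66
  1·M_2 + 4·M_3 + 1·M_4 = 6(Δ_3 - Δ_2) = 96
Clamped end conditions give two more equations: 2h_0·M_0 + h_0·M_1 = 6(Δ_0 - S'(0)) = 12 and h_3·M_3 + 2h_3·M_4 = 6(S'(5) - Δ_3) = -57.
Solving the tridiagonal system: M_0 = -93/64, M_1 = 477/32, M_2 = -2943/128, M_3 = 2697/64, M_4 = -6345/128.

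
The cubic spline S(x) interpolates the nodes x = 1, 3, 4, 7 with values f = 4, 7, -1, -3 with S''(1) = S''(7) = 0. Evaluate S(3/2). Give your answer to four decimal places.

Write M_i for S''(x_i). With h_i = 2, 1, 3 and divided differences Δ_i = 3/2, -8, -2/3, the continuity of S' gives the tridiagonal system
  2·M_0 + 6·M_1 + 1·M_2 = 6(Δ_1 - Δ_0) = -57
  1·M_1 + 8·M_2 + 3·M_3 = 6(Δ_2 - Δ_1) = 44
Natural end conditions: M_0 = M_3 = 0.
Solving: M_0 = 0, M_1 = -500/47, M_2 = 321/47, M_3 = 0.
On [1, 3], S(x) = 4 + 1423/282·(x - 1) + 0·(x - 1)² - 125/141·(x - 1)³.
With (x - 1) = 1/2: S(3/2) = 2411/376.

6.4122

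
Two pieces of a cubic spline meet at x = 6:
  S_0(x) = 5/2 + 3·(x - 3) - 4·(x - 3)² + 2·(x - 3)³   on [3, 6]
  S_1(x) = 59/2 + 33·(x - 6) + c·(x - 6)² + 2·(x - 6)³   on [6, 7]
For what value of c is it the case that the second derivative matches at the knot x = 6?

14

S_0''(x) = -8 + 12·(x - 3), so S_0''(6) = 28. On the right, S_1''(6) = 2c, so c = 14.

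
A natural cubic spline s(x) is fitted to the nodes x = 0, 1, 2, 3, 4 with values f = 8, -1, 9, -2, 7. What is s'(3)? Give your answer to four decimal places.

Put σ_i = s'' at the i-th knot. Here h = (1, 1, 1, 1) and Δ = (-9, 10, -11, 9), so the interior equations h_(i-1)·σ_(i-1) + 2(h_(i-1)+h_i)·σ_i + h_i·σ_(i+1) = 6(Δ_i − Δ_(i-1)) read
  1·σ_0 + 4·σ_1 + 1·σ_2 = 6(Δ_1 - Δ_0) = 114
  1·σ_1 + 4·σ_2 + 1·σ_3 = 6(Δ_2 - Δ_1) = -126
  1·σ_2 + 4·σ_3 + 1·σ_4 = 6(Δ_3 - Δ_2) = 120
Natural end conditions: σ_0 = σ_4 = 0.
Solving: σ_0 = 0, σ_1 = 1167/28, σ_2 = -369/7, σ_3 = 1209/28, σ_4 = 0.
On [3, 4], s'(x) = b_3 + 2c_3·(x - 3) + 3d_3·(x - 3)² with b_3 = Δ_3 - h_3(2σ_3 + σ_4)/6 = -151/28, c_3 = σ_3/2 = 1209/56, d_3 = (σ_4 - σ_3)/(6h_3) = -403/56. So s'(3) = -151/28.

-5.3929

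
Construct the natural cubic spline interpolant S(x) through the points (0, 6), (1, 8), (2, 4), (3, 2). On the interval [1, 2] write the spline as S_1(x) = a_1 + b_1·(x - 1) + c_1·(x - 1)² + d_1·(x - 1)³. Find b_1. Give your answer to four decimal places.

Put σ_i = S'' at the i-th knot. Here h = (1, 1, 1) and Δ = (2, -4, -2), so the interior equations h_(i-1)·σ_(i-1) + 2(h_(i-1)+h_i)·σ_i + h_i·σ_(i+1) = 6(Δ_i − Δ_(i-1)) read
  1·σ_0 + 4·σ_1 + 1·σ_2 = 6(Δ_1 - Δ_0) = -36
  1·σ_1 + 4·σ_2 + 1·σ_3 = 6(Δ_2 - Δ_1) = 12
Natural end conditions: σ_0 = σ_3 = 0.
Forward elimination and back-substitution give σ_0 = 0, σ_1 = -52/5, σ_2 = 28/5, σ_3 = 0.
On [1, 2], with S_1(x) = a_1 + b_1·(x - 1) + c_1·(x - 1)² + d_1·(x - 1)³: c_1 = σ_1/2 = -26/5, d_1 = (σ_2 - σ_1)/(6h_1) = 8/3, b_1 = Δ_1 - h_1(2σ_1 + σ_2)/6 = -22/15.

-1.4667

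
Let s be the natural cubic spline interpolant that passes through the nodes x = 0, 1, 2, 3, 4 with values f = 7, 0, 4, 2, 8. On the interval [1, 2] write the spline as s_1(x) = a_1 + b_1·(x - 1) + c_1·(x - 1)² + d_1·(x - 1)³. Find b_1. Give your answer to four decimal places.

Put M_i = s'' at the i-th knot. Here h = (1, 1, 1, 1) and Δ = (-7, 4, -2, 6), so the interior equations h_(i-1)·M_(i-1) + 2(h_(i-1)+h_i)·M_i + h_i·M_(i+1) = 6(Δ_i − Δ_(i-1)) read
  1·M_0 + 4·M_1 + 1·M_2 = 6(Δ_1 - Δ_0) = 66
  1·M_1 + 4·M_2 + 1·M_3 = 6(Δ_2 - Δ_1) = -36
  1·M_2 + 4·M_3 + 1·M_4 = 6(Δ_3 - Δ_2) = 48
Natural end conditions: M_0 = M_4 = 0.
Hence M_0 = 0, M_1 = 591/28, M_2 = -129/7, M_3 = 465/28, M_4 = 0.
On [1, 2], with s_1(x) = a_1 + b_1·(x - 1) + c_1·(x - 1)² + d_1·(x - 1)³: c_1 = M_1/2 = 591/56, d_1 = (M_2 - M_1)/(6h_1) = -369/56, b_1 = Δ_1 - h_1(2M_1 + M_2)/6 = 1/28.

0.0357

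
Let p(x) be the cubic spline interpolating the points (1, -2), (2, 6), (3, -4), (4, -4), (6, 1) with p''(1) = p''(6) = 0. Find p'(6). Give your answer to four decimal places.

Put M_i = p'' at the i-th knot. Here h = (1, 1, 1, 2) and Δ = (8, -10, 0, 5/2), so the interior equations h_(i-1)·M_(i-1) + 2(h_(i-1)+h_i)·M_i + h_i·M_(i+1) = 6(Δ_i − Δ_(i-1)) read
  1·M_0 + 4·M_1 + 1·M_2 = 6(Δ_1 - Δ_0) = -108
  1·M_1 + 4·M_2 + 1·M_3 = 6(Δ_2 - Δ_1) = 60
  1·M_2 + 6·M_3 + 2·M_4 = 6(Δ_3 - Δ_2) = 15
Natural end conditions: M_0 = M_4 = 0.
Solving: M_0 = 0, M_1 = -2829/86, M_2 = 1014/43, M_3 = -123/86, M_4 = 0.
On [4, 6], p'(x) = b_3 + 2c_3·(x - 4) + 3d_3·(x - 4)² with b_3 = Δ_3 - h_3(2M_3 + M_4)/6 = 297/86, c_3 = M_3/2 = -123/172, d_3 = (M_4 - M_3)/(6h_3) = 41/344. So p'(6) = 87/43.

2.0233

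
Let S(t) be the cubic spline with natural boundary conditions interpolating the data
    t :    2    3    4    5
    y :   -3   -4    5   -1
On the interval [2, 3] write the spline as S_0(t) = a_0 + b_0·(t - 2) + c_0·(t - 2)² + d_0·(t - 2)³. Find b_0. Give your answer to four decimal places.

Put m_i = S'' at the i-th knot. Here h = (1, 1, 1) and Δ = (-1, 9, -6), so the interior equations h_(i-1)·m_(i-1) + 2(h_(i-1)+h_i)·m_i + h_i·m_(i+1) = 6(Δ_i − Δ_(i-1)) read
  1·m_0 + 4·m_1 + 1·m_2 = 6(Δ_1 - Δ_0) = 60
  1·m_1 + 4·m_2 + 1·m_3 = 6(Δ_2 - Δ_1) = -90
Natural end conditions: m_0 = m_3 = 0.
Forward elimination and back-substitution give m_0 = 0, m_1 = 22, m_2 = -28, m_3 = 0.
On [2, 3], with S_0(t) = a_0 + b_0·(t - 2) + c_0·(t - 2)² + d_0·(t - 2)³: c_0 = m_0/2 = 0, d_0 = (m_1 - m_0)/(6h_0) = 11/3, b_0 = Δ_0 - h_0(2m_0 + m_1)/6 = -14/3.

-4.6667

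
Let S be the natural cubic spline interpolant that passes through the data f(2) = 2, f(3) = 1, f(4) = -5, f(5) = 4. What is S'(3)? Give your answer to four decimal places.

With m_i denoting the second derivative at x_i, h_i = 1, 1, 1, and Δ_i = (y_(i+1) − y_i)/h_i = -1, -6, 9:
  1·m_0 + 4·m_1 + 1·m_2 = 6(Δ_1 - Δ_0) = -30
  1·m_1 + 4·m_2 + 1·m_3 = 6(Δ_2 - Δ_1) = 90
Natural end conditions: m_0 = m_3 = 0.
Forward elimination and back-substitution give m_0 = 0, m_1 = -14, m_2 = 26, m_3 = 0.
On [3, 4], S'(x) = b_1 + 2c_1·(x - 3) + 3d_1·(x - 3)² with b_1 = Δ_1 - h_1(2m_1 + m_2)/6 = -17/3, c_1 = m_1/2 = -7, d_1 = (m_2 - m_1)/(6h_1) = 20/3. So S'(3) = -17/3.

-5.6667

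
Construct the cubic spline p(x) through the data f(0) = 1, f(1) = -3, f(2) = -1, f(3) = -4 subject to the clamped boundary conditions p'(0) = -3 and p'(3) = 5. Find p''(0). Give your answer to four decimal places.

-11.4667

Write m_i for p''(x_i). With h_i = 1, 1, 1 and divided differences Δ_i = -4, 2, -3, the continuity of p' gives the tridiagonal system
  1·m_0 + 4·m_1 + 1·m_2 = 6(Δ_1 - Δ_0) = 36
  1·m_1 + 4·m_2 + 1·m_3 = 6(Δ_2 - Δ_1) = -30
Clamped end conditions give two more equations: 2h_0·m_0 + h_0·m_1 = 6(Δ_0 - p'(0)) = -6 and h_2·m_2 + 2h_2·m_3 = 6(p'(3) - Δ_2) = 48.
Forward elimination and back-substitution give m_0 = -172/15, m_1 = 254/15, m_2 = -304/15, m_3 = 512/15.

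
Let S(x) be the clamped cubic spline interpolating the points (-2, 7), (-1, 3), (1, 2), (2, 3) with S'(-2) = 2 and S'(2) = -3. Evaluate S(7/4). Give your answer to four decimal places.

Write σ_i for S''(x_i). With h_i = 1, 2, 1 and divided differences Δ_i = -4, -1/2, 1, the continuity of S' gives the tridiagonal system
  1·σ_0 + 6·σ_1 + 2·σ_2 = 6(Δ_1 - Δ_0) = 21
  2·σ_1 + 6·σ_2 + 1·σ_3 = 6(Δ_2 - Δ_1) = 9
Clamped end conditions give two more equations: 2h_0·σ_0 + h_0·σ_1 = 6(Δ_0 - S'(-2)) = -36 and h_2·σ_2 + 2h_2·σ_3 = 6(S'(2) - Δ_2) = -24.
Forward elimination and back-substitution give σ_0 = -149/7, σ_1 = 46/7, σ_2 = 10/7, σ_3 = -89/7.
On [1, 2], S(x) = 2 + 37/14·(x - 1) + 5/7·(x - 1)² - 33/14·(x - 1)³.
With (x - 1) = 3/4: S(7/4) = 3037/896.

3.3895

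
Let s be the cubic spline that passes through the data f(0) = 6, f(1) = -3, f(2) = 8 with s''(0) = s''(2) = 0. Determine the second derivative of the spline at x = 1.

30

Write M_i for s''(x_i). With h_i = 1, 1 and divided differences Δ_i = -9, 11, the continuity of s' gives the tridiagonal system
  1·M_0 + 4·M_1 + 1·M_2 = 6(Δ_1 - Δ_0) = 120
Natural end conditions: M_0 = M_2 = 0.
Solving the tridiagonal system: M_0 = 0, M_1 = 30, M_2 = 0.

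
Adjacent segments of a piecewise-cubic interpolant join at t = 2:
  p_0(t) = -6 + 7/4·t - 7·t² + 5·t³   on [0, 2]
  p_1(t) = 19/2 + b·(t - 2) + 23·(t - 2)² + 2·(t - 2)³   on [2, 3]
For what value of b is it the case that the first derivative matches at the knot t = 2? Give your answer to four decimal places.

33.7500

p_0'(t) = 7/4 - 14·t + 15·t², so p_0'(2) = 135/4. On the right, p_1'(2) = b, so b = 135/4.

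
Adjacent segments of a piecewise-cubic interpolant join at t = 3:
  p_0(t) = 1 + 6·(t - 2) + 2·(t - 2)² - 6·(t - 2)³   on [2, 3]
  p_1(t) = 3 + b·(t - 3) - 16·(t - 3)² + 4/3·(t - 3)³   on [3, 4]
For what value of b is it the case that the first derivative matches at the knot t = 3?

p_0'(t) = 6 + 4·(t - 2) - 18·(t - 2)², so p_0'(3) = -8. On the right, p_1'(3) = b, so b = -8.

-8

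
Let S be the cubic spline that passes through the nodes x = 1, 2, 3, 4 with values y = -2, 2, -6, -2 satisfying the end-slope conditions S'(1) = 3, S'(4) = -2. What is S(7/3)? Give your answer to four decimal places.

-0.4444

With σ_i denoting the second derivative at x_i, h_i = 1, 1, 1, and Δ_i = (y_(i+1) − y_i)/h_i = 4, -8, 4:
  1·σ_0 + 4·σ_1 + 1·σ_2 = 6(Δ_1 - Δ_0) = -72
  1·σ_1 + 4·σ_2 + 1·σ_3 = 6(Δ_2 - Δ_1) = 72
Clamped end conditions give two more equations: 2h_0·σ_0 + h_0·σ_1 = 6(Δ_0 - S'(1)) = 6 and h_2·σ_2 + 2h_2·σ_3 = 6(S'(4) - Δ_2) = -36.
Hence σ_0 = 56/3, σ_1 = -94/3, σ_2 = 104/3, σ_3 = -106/3.
On [2, 3], S(x) = 2 - 10/3·(x - 2) - 47/3·(x - 2)² + 11·(x - 2)³.
With (x - 2) = 1/3: S(7/3) = -4/9.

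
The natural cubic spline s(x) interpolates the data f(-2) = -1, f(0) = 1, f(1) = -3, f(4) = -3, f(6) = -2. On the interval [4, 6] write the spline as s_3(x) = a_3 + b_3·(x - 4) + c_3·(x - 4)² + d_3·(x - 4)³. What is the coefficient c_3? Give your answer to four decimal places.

-0.4579

Let M_i = s''(x_i). Step sizes h_i = 2, 1, 3, 2; slopes of the chords Δ_i = (y_(i+1) - y_i)/h_i = 1, -4, 0, 1/2.
  2·M_0 + 6·M_1 + 1·M_2 = 6(Δ_1 - Δ_0) = -30
  1·M_1 + 8·M_2 + 3·M_3 = 6(Δ_2 - Δ_1) = 24
  3·M_2 + 10·M_3 + 2·M_4 = 6(Δ_3 - Δ_2) = 3
Natural end conditions: M_0 = M_4 = 0.
Solving: M_0 = 0, M_1 = -2361/416, M_2 = 843/208, M_3 = -381/416, M_4 = 0.
On [4, 6], with s_3(x) = a_3 + b_3·(x - 4) + c_3·(x - 4)² + d_3·(x - 4)³: c_3 = M_3/2 = -381/832, d_3 = (M_4 - M_3)/(6h_3) = 127/1664, b_3 = Δ_3 - h_3(2M_3 + M_4)/6 = 231/208.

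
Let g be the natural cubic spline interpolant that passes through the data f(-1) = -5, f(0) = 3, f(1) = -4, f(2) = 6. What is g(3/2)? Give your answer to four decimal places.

-1.0750

Write σ_i for g''(x_i). With h_i = 1, 1, 1 and divided differences Δ_i = 8, -7, 10, the continuity of g' gives the tridiagonal system
  1·σ_0 + 4·σ_1 + 1·σ_2 = 6(Δ_1 - Δ_0) = -90
  1·σ_1 + 4·σ_2 + 1·σ_3 = 6(Δ_2 - Δ_1) = 102
Natural end conditions: σ_0 = σ_3 = 0.
Forward elimination and back-substitution give σ_0 = 0, σ_1 = -154/5, σ_2 = 166/5, σ_3 = 0.
On [1, 2], g(t) = -4 - 16/15·(t - 1) + 83/5·(t - 1)² - 83/15·(t - 1)³.
With (t - 1) = 1/2: g(3/2) = -43/40.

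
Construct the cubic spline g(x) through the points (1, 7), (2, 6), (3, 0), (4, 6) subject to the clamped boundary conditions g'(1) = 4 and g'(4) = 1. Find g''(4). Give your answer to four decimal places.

-29.2000

Let M_i = g''(x_i). Step sizes h_i = 1, 1, 1; slopes of the chords Δ_i = (y_(i+1) - y_i)/h_i = -1, -6, 6.
  1·M_0 + 4·M_1 + 1·M_2 = 6(Δ_1 - Δ_0) = -30
  1·M_1 + 4·M_2 + 1·M_3 = 6(Δ_2 - Δ_1) = 72
Clamped end conditions give two more equations: 2h_0·M_0 + h_0·M_1 = 6(Δ_0 - g'(1)) = -30 and h_2·M_2 + 2h_2·M_3 = 6(g'(4) - Δ_2) = -30.
Solving: M_0 = -44/5, M_1 = -62/5, M_2 = 142/5, M_3 = -146/5.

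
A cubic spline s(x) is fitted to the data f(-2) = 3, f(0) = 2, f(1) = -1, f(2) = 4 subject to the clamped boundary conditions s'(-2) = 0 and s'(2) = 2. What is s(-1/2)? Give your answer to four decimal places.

3.2557

Put σ_i = s'' at the i-th knot. Here h = (2, 1, 1) and Δ = (-1/2, -3, 5), so the interior equations h_(i-1)·σ_(i-1) + 2(h_(i-1)+h_i)·σ_i + h_i·σ_(i+1) = 6(Δ_i − Δ_(i-1)) read
  2·σ_0 + 6·σ_1 + 1·σ_2 = 6(Δ_1 - Δ_0) = -15
  1·σ_1 + 4·σ_2 + 1·σ_3 = 6(Δ_2 - Δ_1) = 48
Clamped end conditions give two more equations: 2h_0·σ_0 + h_0·σ_1 = 6(Δ_0 - s'(-2)) = -3 and h_2·σ_2 + 2h_2·σ_3 = 6(s'(2) - Δ_2) = -18.
Solving the tridiagonal system: σ_0 = 53/22, σ_1 = -139/22, σ_2 = 199/11, σ_3 = -397/22.
On [-2, 0], s(x) = 3 + 0·(x + 2) + 53/44·(x + 2)² - 8/11·(x + 2)³.
With (x + 2) = 3/2: s(-1/2) = 573/176.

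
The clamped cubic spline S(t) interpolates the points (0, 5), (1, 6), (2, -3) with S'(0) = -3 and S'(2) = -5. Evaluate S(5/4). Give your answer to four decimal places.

4.2656

Put m_i = S'' at the i-th knot. Here h = (1, 1) and Δ = (1, -9), so the interior equations h_(i-1)·m_(i-1) + 2(h_(i-1)+h_i)·m_i + h_i·m_(i+1) = 6(Δ_i − Δ_(i-1)) read
  1·m_0 + 4·m_1 + 1·m_2 = 6(Δ_1 - Δ_0) = -60
Clamped end conditions give two more equations: 2h_0·m_0 + h_0·m_1 = 6(Δ_0 - S'(0)) = 24 and h_1·m_1 + 2h_1·m_2 = 6(S'(2) - Δ_1) = 24.
Solving the tridiagonal system: m_0 = 26, m_1 = -28, m_2 = 26.
On [1, 2], S(t) = 6 - 4·(t - 1) - 14·(t - 1)² + 9·(t - 1)³.
With (t - 1) = 1/4: S(5/4) = 273/64.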